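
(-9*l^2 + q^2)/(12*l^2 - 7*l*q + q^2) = (3*l + q)/(-4*l + q)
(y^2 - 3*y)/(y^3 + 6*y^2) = (y - 3)/(y*(y + 6))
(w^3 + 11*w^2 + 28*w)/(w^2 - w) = (w^2 + 11*w + 28)/(w - 1)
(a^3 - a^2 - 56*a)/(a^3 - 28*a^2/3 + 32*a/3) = 3*(a + 7)/(3*a - 4)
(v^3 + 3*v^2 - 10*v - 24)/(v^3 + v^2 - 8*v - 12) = (v + 4)/(v + 2)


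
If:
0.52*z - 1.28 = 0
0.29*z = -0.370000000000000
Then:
No Solution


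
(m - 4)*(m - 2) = m^2 - 6*m + 8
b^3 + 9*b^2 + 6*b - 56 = (b - 2)*(b + 4)*(b + 7)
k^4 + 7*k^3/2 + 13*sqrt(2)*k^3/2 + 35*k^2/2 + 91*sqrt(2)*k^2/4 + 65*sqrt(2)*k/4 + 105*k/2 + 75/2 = (k + 1)*(k + 5/2)*(k + 3*sqrt(2)/2)*(k + 5*sqrt(2))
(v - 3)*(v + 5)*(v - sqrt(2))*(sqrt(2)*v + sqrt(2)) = sqrt(2)*v^4 - 2*v^3 + 3*sqrt(2)*v^3 - 13*sqrt(2)*v^2 - 6*v^2 - 15*sqrt(2)*v + 26*v + 30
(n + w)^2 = n^2 + 2*n*w + w^2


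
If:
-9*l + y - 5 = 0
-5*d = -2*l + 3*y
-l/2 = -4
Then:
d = -43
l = 8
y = 77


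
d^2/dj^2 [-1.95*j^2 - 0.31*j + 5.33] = -3.90000000000000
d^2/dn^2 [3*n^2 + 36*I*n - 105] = 6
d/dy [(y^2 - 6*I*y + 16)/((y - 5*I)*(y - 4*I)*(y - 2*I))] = (-y^4 + 12*I*y^3 - 20*y^2 + 432*I*y + 848)/(y^6 - 22*I*y^5 - 197*y^4 + 916*I*y^3 + 2324*y^2 - 3040*I*y - 1600)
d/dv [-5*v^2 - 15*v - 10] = -10*v - 15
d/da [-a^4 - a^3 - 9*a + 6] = -4*a^3 - 3*a^2 - 9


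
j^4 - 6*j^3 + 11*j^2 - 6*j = j*(j - 3)*(j - 2)*(j - 1)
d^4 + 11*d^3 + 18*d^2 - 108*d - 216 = (d - 3)*(d + 2)*(d + 6)^2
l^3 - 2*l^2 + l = l*(l - 1)^2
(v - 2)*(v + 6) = v^2 + 4*v - 12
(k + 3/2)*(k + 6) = k^2 + 15*k/2 + 9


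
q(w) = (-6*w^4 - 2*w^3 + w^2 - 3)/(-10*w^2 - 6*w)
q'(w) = (20*w + 6)*(-6*w^4 - 2*w^3 + w^2 - 3)/(-10*w^2 - 6*w)^2 + (-24*w^3 - 6*w^2 + 2*w)/(-10*w^2 - 6*w)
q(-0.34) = -3.26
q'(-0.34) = 2.47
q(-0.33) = -3.24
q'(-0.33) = 1.68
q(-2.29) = 3.58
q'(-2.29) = -2.83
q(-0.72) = 3.87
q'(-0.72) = 32.57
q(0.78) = 0.52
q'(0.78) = 0.22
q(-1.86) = 2.50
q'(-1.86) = -2.22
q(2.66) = 3.85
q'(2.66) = 3.01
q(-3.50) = 7.93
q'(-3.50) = -4.34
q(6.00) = 20.64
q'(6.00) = 7.04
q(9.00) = 47.16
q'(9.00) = 10.64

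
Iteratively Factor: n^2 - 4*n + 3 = (n - 1)*(n - 3)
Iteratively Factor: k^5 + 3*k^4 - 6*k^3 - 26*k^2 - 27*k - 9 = (k + 1)*(k^4 + 2*k^3 - 8*k^2 - 18*k - 9) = (k + 1)^2*(k^3 + k^2 - 9*k - 9) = (k + 1)^2*(k + 3)*(k^2 - 2*k - 3) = (k - 3)*(k + 1)^2*(k + 3)*(k + 1)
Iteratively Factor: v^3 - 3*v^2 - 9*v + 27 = (v - 3)*(v^2 - 9) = (v - 3)*(v + 3)*(v - 3)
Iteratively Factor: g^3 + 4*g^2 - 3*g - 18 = (g + 3)*(g^2 + g - 6) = (g + 3)^2*(g - 2)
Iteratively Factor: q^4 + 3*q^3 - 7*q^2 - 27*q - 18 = (q + 2)*(q^3 + q^2 - 9*q - 9) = (q - 3)*(q + 2)*(q^2 + 4*q + 3) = (q - 3)*(q + 1)*(q + 2)*(q + 3)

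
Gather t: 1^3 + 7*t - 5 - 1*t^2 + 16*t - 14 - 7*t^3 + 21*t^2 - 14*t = -7*t^3 + 20*t^2 + 9*t - 18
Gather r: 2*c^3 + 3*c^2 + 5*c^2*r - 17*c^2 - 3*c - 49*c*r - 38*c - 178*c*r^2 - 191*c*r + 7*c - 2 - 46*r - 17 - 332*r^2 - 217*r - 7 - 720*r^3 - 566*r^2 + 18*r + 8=2*c^3 - 14*c^2 - 34*c - 720*r^3 + r^2*(-178*c - 898) + r*(5*c^2 - 240*c - 245) - 18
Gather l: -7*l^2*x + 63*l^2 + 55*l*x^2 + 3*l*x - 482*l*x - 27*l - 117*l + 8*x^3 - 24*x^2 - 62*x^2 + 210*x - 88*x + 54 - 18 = l^2*(63 - 7*x) + l*(55*x^2 - 479*x - 144) + 8*x^3 - 86*x^2 + 122*x + 36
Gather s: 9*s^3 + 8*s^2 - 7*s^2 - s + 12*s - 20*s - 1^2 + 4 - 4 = 9*s^3 + s^2 - 9*s - 1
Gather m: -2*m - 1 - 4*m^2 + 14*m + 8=-4*m^2 + 12*m + 7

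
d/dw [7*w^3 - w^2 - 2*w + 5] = 21*w^2 - 2*w - 2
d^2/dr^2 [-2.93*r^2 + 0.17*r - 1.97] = -5.86000000000000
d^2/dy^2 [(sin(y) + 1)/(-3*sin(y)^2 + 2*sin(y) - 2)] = (9*sin(y)^5 + 42*sin(y)^4 - 72*sin(y)^3 - 70*sin(y)^2 + 80*sin(y) - 4)/(3*sin(y)^2 - 2*sin(y) + 2)^3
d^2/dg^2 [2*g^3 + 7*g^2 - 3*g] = 12*g + 14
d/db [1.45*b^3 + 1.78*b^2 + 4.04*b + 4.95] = 4.35*b^2 + 3.56*b + 4.04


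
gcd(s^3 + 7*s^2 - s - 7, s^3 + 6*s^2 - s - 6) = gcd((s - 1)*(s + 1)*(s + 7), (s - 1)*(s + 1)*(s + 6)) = s^2 - 1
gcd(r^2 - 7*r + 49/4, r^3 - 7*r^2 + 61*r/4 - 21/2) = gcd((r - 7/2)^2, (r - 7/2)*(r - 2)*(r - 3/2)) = r - 7/2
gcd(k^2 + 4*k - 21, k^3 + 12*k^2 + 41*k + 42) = k + 7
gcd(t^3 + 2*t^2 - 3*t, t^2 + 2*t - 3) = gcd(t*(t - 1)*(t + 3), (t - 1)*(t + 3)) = t^2 + 2*t - 3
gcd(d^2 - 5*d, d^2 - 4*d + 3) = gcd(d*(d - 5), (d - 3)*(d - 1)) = 1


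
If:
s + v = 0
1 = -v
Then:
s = 1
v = -1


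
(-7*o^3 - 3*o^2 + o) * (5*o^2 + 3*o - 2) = -35*o^5 - 36*o^4 + 10*o^3 + 9*o^2 - 2*o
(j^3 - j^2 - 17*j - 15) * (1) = j^3 - j^2 - 17*j - 15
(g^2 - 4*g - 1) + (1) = g^2 - 4*g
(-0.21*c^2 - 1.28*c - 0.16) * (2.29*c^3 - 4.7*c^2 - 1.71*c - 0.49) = -0.4809*c^5 - 1.9442*c^4 + 6.0087*c^3 + 3.0437*c^2 + 0.9008*c + 0.0784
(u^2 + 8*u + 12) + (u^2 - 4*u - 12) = 2*u^2 + 4*u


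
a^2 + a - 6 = (a - 2)*(a + 3)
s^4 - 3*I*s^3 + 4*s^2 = s^2*(s - 4*I)*(s + I)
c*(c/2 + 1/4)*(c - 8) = c^3/2 - 15*c^2/4 - 2*c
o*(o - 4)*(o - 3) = o^3 - 7*o^2 + 12*o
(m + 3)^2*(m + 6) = m^3 + 12*m^2 + 45*m + 54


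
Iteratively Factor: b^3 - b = (b)*(b^2 - 1) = b*(b + 1)*(b - 1)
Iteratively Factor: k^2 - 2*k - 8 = (k - 4)*(k + 2)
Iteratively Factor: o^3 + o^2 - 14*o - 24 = (o - 4)*(o^2 + 5*o + 6) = (o - 4)*(o + 3)*(o + 2)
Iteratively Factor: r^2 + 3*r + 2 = (r + 1)*(r + 2)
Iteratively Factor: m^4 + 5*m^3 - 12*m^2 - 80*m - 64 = (m + 4)*(m^3 + m^2 - 16*m - 16) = (m - 4)*(m + 4)*(m^2 + 5*m + 4) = (m - 4)*(m + 1)*(m + 4)*(m + 4)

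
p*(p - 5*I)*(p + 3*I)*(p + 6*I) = p^4 + 4*I*p^3 + 27*p^2 + 90*I*p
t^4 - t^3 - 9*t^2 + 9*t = t*(t - 3)*(t - 1)*(t + 3)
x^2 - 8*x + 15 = (x - 5)*(x - 3)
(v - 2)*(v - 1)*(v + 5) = v^3 + 2*v^2 - 13*v + 10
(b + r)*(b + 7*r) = b^2 + 8*b*r + 7*r^2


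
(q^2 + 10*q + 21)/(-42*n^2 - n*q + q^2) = (q^2 + 10*q + 21)/(-42*n^2 - n*q + q^2)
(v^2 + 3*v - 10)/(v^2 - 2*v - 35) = (v - 2)/(v - 7)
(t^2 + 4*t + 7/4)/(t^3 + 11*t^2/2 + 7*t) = (t + 1/2)/(t*(t + 2))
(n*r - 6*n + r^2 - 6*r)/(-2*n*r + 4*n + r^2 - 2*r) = (-n*r + 6*n - r^2 + 6*r)/(2*n*r - 4*n - r^2 + 2*r)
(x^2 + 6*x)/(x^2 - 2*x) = (x + 6)/(x - 2)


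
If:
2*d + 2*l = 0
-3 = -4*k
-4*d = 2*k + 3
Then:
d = -9/8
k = 3/4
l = 9/8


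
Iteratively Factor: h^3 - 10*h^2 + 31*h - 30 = (h - 2)*(h^2 - 8*h + 15) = (h - 5)*(h - 2)*(h - 3)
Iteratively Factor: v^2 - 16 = (v + 4)*(v - 4)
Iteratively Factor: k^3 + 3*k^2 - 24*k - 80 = (k + 4)*(k^2 - k - 20) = (k - 5)*(k + 4)*(k + 4)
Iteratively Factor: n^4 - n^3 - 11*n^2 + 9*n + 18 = (n - 3)*(n^3 + 2*n^2 - 5*n - 6) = (n - 3)*(n + 3)*(n^2 - n - 2) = (n - 3)*(n - 2)*(n + 3)*(n + 1)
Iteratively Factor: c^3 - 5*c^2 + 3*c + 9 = (c + 1)*(c^2 - 6*c + 9) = (c - 3)*(c + 1)*(c - 3)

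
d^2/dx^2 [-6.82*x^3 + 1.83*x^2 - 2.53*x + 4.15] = 3.66 - 40.92*x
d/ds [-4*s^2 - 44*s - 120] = -8*s - 44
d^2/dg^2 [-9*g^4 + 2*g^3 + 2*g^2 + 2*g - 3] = -108*g^2 + 12*g + 4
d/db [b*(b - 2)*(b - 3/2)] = 3*b^2 - 7*b + 3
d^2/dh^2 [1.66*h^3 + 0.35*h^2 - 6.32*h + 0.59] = 9.96*h + 0.7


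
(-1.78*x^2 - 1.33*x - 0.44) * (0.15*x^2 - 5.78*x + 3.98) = -0.267*x^4 + 10.0889*x^3 + 0.537000000000001*x^2 - 2.7502*x - 1.7512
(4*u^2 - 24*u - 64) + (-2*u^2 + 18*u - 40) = 2*u^2 - 6*u - 104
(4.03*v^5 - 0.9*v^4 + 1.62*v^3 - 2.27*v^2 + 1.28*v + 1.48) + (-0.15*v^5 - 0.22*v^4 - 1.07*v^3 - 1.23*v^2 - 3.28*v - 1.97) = 3.88*v^5 - 1.12*v^4 + 0.55*v^3 - 3.5*v^2 - 2.0*v - 0.49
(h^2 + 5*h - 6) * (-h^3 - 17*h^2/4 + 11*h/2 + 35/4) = -h^5 - 37*h^4/4 - 39*h^3/4 + 247*h^2/4 + 43*h/4 - 105/2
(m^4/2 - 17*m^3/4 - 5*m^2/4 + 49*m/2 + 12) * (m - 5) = m^5/2 - 27*m^4/4 + 20*m^3 + 123*m^2/4 - 221*m/2 - 60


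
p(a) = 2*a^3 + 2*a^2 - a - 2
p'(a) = 6*a^2 + 4*a - 1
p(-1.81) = -5.50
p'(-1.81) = 11.42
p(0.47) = -1.82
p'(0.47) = 2.21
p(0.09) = -2.07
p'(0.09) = -0.59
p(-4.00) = -94.00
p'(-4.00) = 79.00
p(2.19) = 26.41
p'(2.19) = 36.54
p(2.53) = 40.66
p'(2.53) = 47.53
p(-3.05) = -37.09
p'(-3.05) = 42.62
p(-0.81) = -0.94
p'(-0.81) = -0.30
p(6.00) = 496.00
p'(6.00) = 239.00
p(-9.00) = -1289.00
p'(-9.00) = 449.00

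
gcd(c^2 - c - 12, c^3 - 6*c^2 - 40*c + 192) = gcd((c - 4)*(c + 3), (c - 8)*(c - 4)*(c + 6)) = c - 4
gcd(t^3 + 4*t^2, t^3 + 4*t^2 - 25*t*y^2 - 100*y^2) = t + 4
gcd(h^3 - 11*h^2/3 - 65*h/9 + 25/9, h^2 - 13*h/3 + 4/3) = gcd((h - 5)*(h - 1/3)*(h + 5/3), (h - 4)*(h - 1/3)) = h - 1/3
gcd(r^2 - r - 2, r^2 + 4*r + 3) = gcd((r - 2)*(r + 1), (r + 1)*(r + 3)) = r + 1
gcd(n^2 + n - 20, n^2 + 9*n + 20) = n + 5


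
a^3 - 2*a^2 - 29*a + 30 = (a - 6)*(a - 1)*(a + 5)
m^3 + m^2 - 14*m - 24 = (m - 4)*(m + 2)*(m + 3)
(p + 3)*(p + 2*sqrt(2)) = p^2 + 2*sqrt(2)*p + 3*p + 6*sqrt(2)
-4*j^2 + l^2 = (-2*j + l)*(2*j + l)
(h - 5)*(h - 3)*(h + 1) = h^3 - 7*h^2 + 7*h + 15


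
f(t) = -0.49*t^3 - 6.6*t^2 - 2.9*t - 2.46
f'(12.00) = -372.98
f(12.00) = -1834.38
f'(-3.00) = 23.47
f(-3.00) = -39.93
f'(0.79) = -14.25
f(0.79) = -9.11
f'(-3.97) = 26.34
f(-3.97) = -64.31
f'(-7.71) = 11.49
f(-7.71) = -147.86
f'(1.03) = -18.06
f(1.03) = -12.98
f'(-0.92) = 8.00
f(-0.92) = -5.00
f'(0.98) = -17.25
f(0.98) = -12.10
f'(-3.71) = 25.84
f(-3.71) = -57.52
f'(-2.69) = 21.97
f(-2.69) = -32.88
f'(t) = -1.47*t^2 - 13.2*t - 2.9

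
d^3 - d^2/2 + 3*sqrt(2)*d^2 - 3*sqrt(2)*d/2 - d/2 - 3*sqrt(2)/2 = (d - 1)*(d + 1/2)*(d + 3*sqrt(2))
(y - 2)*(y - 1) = y^2 - 3*y + 2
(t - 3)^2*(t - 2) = t^3 - 8*t^2 + 21*t - 18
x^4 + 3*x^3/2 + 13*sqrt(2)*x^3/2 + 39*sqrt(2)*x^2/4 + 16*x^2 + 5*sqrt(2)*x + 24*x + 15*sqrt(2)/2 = (x + 3/2)*(x + sqrt(2)/2)*(x + sqrt(2))*(x + 5*sqrt(2))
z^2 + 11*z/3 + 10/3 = (z + 5/3)*(z + 2)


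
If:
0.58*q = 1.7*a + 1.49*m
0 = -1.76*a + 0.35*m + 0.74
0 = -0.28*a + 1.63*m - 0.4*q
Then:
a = 0.81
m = 1.95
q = 7.37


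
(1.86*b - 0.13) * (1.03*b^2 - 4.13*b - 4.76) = 1.9158*b^3 - 7.8157*b^2 - 8.3167*b + 0.6188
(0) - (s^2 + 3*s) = -s^2 - 3*s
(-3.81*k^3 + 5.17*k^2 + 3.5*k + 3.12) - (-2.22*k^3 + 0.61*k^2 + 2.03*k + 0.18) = -1.59*k^3 + 4.56*k^2 + 1.47*k + 2.94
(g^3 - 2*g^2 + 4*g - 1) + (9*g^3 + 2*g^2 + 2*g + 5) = 10*g^3 + 6*g + 4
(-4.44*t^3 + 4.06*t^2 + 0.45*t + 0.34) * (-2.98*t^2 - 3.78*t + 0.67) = 13.2312*t^5 + 4.6844*t^4 - 19.6626*t^3 + 0.00599999999999978*t^2 - 0.9837*t + 0.2278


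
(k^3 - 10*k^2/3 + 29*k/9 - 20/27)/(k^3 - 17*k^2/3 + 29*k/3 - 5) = (9*k^2 - 15*k + 4)/(9*(k^2 - 4*k + 3))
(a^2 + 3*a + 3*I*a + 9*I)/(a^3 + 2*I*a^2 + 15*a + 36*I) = (a + 3)/(a^2 - I*a + 12)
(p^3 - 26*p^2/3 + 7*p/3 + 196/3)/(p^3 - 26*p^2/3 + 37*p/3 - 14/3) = (3*p^2 - 5*p - 28)/(3*p^2 - 5*p + 2)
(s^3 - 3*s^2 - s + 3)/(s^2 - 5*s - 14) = (-s^3 + 3*s^2 + s - 3)/(-s^2 + 5*s + 14)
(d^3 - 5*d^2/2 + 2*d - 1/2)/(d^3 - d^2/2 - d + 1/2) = (d - 1)/(d + 1)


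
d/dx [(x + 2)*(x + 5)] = 2*x + 7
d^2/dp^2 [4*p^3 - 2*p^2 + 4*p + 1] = 24*p - 4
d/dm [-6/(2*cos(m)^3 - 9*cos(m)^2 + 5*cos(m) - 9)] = 24*(-6*cos(m)^2 + 18*cos(m) - 5)*sin(m)/(13*cos(m) - 9*cos(2*m) + cos(3*m) - 27)^2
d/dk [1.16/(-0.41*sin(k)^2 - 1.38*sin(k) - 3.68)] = (0.9512*sin(k) + 1.6008)*cos(k)/(0.41*sin(k)^2 + 1.38*sin(k) + 3.68)^2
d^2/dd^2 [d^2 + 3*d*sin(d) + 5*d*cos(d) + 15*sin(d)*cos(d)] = -3*d*sin(d) - 5*d*cos(d) - 10*sin(d) - 30*sin(2*d) + 6*cos(d) + 2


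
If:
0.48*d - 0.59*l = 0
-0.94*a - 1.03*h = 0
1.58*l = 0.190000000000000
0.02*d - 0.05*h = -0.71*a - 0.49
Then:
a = -0.65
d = 0.15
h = 0.60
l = 0.12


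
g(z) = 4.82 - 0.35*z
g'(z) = -0.350000000000000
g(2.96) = 3.78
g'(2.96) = -0.35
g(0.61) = 4.61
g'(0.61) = -0.35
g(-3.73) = 6.13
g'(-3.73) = -0.35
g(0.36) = 4.69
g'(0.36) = -0.35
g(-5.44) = 6.72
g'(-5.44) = -0.35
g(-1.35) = 5.29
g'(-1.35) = -0.35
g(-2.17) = 5.58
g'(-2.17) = -0.35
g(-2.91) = 5.84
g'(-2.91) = -0.35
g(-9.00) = 7.97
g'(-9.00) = -0.35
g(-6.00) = 6.92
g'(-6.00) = -0.35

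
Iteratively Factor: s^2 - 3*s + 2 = (s - 1)*(s - 2)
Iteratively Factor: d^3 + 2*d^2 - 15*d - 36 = (d + 3)*(d^2 - d - 12) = (d - 4)*(d + 3)*(d + 3)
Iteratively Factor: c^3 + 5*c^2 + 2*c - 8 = (c - 1)*(c^2 + 6*c + 8) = (c - 1)*(c + 4)*(c + 2)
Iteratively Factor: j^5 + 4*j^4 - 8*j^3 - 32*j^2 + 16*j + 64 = (j - 2)*(j^4 + 6*j^3 + 4*j^2 - 24*j - 32) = (j - 2)*(j + 2)*(j^3 + 4*j^2 - 4*j - 16) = (j - 2)^2*(j + 2)*(j^2 + 6*j + 8) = (j - 2)^2*(j + 2)*(j + 4)*(j + 2)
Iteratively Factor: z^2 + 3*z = (z + 3)*(z)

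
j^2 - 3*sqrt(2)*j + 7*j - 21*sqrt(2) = (j + 7)*(j - 3*sqrt(2))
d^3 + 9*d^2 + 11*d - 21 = (d - 1)*(d + 3)*(d + 7)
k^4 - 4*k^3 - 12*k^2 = k^2*(k - 6)*(k + 2)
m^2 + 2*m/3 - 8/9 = (m - 2/3)*(m + 4/3)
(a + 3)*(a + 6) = a^2 + 9*a + 18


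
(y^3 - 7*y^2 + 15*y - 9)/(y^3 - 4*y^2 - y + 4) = (y^2 - 6*y + 9)/(y^2 - 3*y - 4)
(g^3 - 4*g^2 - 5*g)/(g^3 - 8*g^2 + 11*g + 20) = g/(g - 4)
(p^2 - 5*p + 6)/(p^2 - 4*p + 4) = (p - 3)/(p - 2)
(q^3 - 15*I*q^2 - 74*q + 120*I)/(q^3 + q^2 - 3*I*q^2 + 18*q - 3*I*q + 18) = (q^2 - 9*I*q - 20)/(q^2 + q*(1 + 3*I) + 3*I)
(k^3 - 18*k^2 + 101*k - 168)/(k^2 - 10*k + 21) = k - 8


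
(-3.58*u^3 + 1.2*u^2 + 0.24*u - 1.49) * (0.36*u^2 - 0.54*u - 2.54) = -1.2888*u^5 + 2.3652*u^4 + 8.5316*u^3 - 3.714*u^2 + 0.195*u + 3.7846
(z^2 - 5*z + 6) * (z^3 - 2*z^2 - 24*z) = z^5 - 7*z^4 - 8*z^3 + 108*z^2 - 144*z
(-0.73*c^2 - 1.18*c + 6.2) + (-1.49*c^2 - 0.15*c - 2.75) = -2.22*c^2 - 1.33*c + 3.45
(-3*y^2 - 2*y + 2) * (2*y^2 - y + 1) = -6*y^4 - y^3 + 3*y^2 - 4*y + 2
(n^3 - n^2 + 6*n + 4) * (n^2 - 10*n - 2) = n^5 - 11*n^4 + 14*n^3 - 54*n^2 - 52*n - 8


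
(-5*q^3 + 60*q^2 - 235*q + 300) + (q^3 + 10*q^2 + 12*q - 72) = -4*q^3 + 70*q^2 - 223*q + 228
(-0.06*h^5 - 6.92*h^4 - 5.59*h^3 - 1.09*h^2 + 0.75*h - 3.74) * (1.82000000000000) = -0.1092*h^5 - 12.5944*h^4 - 10.1738*h^3 - 1.9838*h^2 + 1.365*h - 6.8068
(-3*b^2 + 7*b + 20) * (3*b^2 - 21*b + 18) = -9*b^4 + 84*b^3 - 141*b^2 - 294*b + 360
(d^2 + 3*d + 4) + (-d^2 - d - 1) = 2*d + 3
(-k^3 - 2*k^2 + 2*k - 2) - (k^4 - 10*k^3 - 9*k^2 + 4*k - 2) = -k^4 + 9*k^3 + 7*k^2 - 2*k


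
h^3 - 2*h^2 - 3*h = h*(h - 3)*(h + 1)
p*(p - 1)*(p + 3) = p^3 + 2*p^2 - 3*p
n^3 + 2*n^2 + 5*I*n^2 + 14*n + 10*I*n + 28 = (n + 2)*(n - 2*I)*(n + 7*I)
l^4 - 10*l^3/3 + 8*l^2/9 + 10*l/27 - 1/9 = (l - 3)*(l - 1/3)^2*(l + 1/3)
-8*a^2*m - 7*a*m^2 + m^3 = m*(-8*a + m)*(a + m)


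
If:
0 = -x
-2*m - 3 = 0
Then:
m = -3/2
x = 0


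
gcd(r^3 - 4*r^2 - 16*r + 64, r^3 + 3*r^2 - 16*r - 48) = r^2 - 16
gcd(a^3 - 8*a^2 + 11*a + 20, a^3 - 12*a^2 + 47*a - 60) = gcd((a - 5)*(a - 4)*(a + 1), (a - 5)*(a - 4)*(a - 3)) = a^2 - 9*a + 20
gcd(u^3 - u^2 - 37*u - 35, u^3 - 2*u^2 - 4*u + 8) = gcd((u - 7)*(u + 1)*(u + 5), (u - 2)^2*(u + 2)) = 1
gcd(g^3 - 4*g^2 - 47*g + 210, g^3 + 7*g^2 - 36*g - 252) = g^2 + g - 42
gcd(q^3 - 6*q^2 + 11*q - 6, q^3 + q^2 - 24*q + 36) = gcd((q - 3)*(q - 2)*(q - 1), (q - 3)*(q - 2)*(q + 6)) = q^2 - 5*q + 6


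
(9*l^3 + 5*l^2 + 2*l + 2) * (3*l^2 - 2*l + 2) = 27*l^5 - 3*l^4 + 14*l^3 + 12*l^2 + 4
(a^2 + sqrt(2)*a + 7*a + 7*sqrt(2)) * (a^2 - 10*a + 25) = a^4 - 3*a^3 + sqrt(2)*a^3 - 45*a^2 - 3*sqrt(2)*a^2 - 45*sqrt(2)*a + 175*a + 175*sqrt(2)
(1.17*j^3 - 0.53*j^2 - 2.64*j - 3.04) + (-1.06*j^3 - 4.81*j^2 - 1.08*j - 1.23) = 0.11*j^3 - 5.34*j^2 - 3.72*j - 4.27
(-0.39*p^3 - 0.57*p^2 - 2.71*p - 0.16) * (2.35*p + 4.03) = -0.9165*p^4 - 2.9112*p^3 - 8.6656*p^2 - 11.2973*p - 0.6448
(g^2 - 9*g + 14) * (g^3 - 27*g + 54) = g^5 - 9*g^4 - 13*g^3 + 297*g^2 - 864*g + 756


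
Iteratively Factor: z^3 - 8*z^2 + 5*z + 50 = (z - 5)*(z^2 - 3*z - 10) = (z - 5)^2*(z + 2)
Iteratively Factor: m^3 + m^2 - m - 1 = (m + 1)*(m^2 - 1) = (m - 1)*(m + 1)*(m + 1)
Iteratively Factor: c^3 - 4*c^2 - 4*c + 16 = (c - 2)*(c^2 - 2*c - 8) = (c - 4)*(c - 2)*(c + 2)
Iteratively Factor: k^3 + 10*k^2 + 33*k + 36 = (k + 3)*(k^2 + 7*k + 12) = (k + 3)^2*(k + 4)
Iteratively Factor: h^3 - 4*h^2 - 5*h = (h + 1)*(h^2 - 5*h) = h*(h + 1)*(h - 5)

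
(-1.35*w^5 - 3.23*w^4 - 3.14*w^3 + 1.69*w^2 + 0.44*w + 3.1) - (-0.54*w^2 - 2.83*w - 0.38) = -1.35*w^5 - 3.23*w^4 - 3.14*w^3 + 2.23*w^2 + 3.27*w + 3.48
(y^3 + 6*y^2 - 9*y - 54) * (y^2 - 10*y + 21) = y^5 - 4*y^4 - 48*y^3 + 162*y^2 + 351*y - 1134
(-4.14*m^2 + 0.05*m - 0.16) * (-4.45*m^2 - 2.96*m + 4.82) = 18.423*m^4 + 12.0319*m^3 - 19.3908*m^2 + 0.7146*m - 0.7712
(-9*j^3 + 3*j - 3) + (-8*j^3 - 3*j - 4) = -17*j^3 - 7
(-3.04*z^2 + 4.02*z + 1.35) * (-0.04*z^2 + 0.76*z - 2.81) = 0.1216*z^4 - 2.4712*z^3 + 11.5436*z^2 - 10.2702*z - 3.7935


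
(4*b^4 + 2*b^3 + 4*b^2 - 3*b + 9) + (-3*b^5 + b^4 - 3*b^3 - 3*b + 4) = -3*b^5 + 5*b^4 - b^3 + 4*b^2 - 6*b + 13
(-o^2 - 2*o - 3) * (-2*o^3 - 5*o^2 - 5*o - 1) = 2*o^5 + 9*o^4 + 21*o^3 + 26*o^2 + 17*o + 3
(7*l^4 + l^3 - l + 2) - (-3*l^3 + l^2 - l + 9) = 7*l^4 + 4*l^3 - l^2 - 7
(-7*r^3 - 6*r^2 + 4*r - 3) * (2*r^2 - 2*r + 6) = -14*r^5 + 2*r^4 - 22*r^3 - 50*r^2 + 30*r - 18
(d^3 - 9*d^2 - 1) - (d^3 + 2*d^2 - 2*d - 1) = -11*d^2 + 2*d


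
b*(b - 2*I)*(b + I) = b^3 - I*b^2 + 2*b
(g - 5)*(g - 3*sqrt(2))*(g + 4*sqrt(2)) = g^3 - 5*g^2 + sqrt(2)*g^2 - 24*g - 5*sqrt(2)*g + 120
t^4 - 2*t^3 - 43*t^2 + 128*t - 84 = (t - 6)*(t - 2)*(t - 1)*(t + 7)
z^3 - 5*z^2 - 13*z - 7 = (z - 7)*(z + 1)^2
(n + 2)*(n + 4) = n^2 + 6*n + 8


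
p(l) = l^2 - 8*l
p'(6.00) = 4.00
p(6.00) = -12.00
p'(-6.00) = -20.00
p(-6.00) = 84.00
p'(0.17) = -7.66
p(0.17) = -1.33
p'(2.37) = -3.26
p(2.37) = -13.34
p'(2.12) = -3.76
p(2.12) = -12.47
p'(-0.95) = -9.90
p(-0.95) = 8.50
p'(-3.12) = -14.24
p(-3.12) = 34.69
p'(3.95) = -0.10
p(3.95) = -16.00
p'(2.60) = -2.80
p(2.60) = -14.04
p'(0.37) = -7.26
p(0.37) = -2.82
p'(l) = 2*l - 8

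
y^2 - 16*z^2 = (y - 4*z)*(y + 4*z)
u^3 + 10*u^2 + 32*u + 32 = (u + 2)*(u + 4)^2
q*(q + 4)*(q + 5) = q^3 + 9*q^2 + 20*q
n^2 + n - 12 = (n - 3)*(n + 4)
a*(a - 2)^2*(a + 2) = a^4 - 2*a^3 - 4*a^2 + 8*a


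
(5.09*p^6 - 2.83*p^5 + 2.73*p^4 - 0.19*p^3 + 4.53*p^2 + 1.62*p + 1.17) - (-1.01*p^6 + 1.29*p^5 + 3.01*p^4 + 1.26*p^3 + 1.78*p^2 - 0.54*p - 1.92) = 6.1*p^6 - 4.12*p^5 - 0.28*p^4 - 1.45*p^3 + 2.75*p^2 + 2.16*p + 3.09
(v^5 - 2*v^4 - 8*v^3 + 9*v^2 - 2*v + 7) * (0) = 0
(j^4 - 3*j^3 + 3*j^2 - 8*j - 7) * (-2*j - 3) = -2*j^5 + 3*j^4 + 3*j^3 + 7*j^2 + 38*j + 21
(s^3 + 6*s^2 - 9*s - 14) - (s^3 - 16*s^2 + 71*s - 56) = 22*s^2 - 80*s + 42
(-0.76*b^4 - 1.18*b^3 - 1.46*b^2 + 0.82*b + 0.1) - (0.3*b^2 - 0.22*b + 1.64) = -0.76*b^4 - 1.18*b^3 - 1.76*b^2 + 1.04*b - 1.54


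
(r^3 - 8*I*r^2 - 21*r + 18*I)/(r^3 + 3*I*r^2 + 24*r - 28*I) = (r^2 - 6*I*r - 9)/(r^2 + 5*I*r + 14)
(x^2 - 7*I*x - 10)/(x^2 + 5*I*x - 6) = (x^2 - 7*I*x - 10)/(x^2 + 5*I*x - 6)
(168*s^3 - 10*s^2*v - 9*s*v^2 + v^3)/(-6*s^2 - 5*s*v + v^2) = (-28*s^2 - 3*s*v + v^2)/(s + v)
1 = 1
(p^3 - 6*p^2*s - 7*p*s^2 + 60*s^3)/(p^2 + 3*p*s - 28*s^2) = (p^2 - 2*p*s - 15*s^2)/(p + 7*s)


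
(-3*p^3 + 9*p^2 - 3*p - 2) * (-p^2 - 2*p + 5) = 3*p^5 - 3*p^4 - 30*p^3 + 53*p^2 - 11*p - 10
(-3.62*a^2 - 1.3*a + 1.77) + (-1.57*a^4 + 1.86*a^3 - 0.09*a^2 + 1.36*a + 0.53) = -1.57*a^4 + 1.86*a^3 - 3.71*a^2 + 0.0600000000000001*a + 2.3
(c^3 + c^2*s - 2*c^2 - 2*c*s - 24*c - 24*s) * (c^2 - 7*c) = c^5 + c^4*s - 9*c^4 - 9*c^3*s - 10*c^3 - 10*c^2*s + 168*c^2 + 168*c*s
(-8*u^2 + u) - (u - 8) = 8 - 8*u^2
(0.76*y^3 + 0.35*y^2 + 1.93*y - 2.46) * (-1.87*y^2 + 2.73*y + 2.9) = -1.4212*y^5 + 1.4203*y^4 - 0.449600000000001*y^3 + 10.8841*y^2 - 1.1188*y - 7.134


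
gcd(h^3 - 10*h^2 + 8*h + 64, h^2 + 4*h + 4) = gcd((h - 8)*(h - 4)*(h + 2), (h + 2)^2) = h + 2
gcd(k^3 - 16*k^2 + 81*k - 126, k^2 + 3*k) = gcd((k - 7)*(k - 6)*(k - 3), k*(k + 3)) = 1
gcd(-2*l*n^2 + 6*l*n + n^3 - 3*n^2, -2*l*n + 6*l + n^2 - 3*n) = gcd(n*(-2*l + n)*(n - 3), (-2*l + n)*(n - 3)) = 2*l*n - 6*l - n^2 + 3*n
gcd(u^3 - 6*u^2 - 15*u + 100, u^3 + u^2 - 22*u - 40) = u^2 - u - 20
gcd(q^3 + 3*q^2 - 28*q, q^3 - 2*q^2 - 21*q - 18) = 1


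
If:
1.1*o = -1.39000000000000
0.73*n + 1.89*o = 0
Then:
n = 3.27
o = -1.26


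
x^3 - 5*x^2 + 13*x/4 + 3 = (x - 4)*(x - 3/2)*(x + 1/2)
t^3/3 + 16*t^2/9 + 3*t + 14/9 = (t/3 + 1/3)*(t + 2)*(t + 7/3)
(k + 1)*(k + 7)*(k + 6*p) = k^3 + 6*k^2*p + 8*k^2 + 48*k*p + 7*k + 42*p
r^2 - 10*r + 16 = (r - 8)*(r - 2)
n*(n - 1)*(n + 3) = n^3 + 2*n^2 - 3*n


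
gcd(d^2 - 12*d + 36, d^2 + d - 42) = d - 6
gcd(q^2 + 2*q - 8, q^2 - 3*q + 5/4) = 1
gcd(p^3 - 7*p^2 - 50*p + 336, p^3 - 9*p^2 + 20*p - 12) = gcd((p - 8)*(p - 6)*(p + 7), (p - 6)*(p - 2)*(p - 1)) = p - 6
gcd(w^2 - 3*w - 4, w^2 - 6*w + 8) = w - 4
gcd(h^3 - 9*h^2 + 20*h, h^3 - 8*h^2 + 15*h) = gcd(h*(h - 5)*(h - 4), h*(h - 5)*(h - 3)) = h^2 - 5*h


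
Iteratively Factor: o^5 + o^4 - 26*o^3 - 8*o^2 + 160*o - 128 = (o + 4)*(o^4 - 3*o^3 - 14*o^2 + 48*o - 32) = (o - 4)*(o + 4)*(o^3 + o^2 - 10*o + 8) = (o - 4)*(o + 4)^2*(o^2 - 3*o + 2) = (o - 4)*(o - 1)*(o + 4)^2*(o - 2)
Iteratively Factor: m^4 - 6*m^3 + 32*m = (m - 4)*(m^3 - 2*m^2 - 8*m) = (m - 4)^2*(m^2 + 2*m) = m*(m - 4)^2*(m + 2)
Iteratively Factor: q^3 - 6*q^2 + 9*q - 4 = (q - 1)*(q^2 - 5*q + 4) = (q - 1)^2*(q - 4)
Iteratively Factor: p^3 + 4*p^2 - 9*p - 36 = (p + 4)*(p^2 - 9) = (p - 3)*(p + 4)*(p + 3)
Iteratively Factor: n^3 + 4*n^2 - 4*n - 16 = (n + 4)*(n^2 - 4) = (n + 2)*(n + 4)*(n - 2)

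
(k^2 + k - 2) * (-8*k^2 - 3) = -8*k^4 - 8*k^3 + 13*k^2 - 3*k + 6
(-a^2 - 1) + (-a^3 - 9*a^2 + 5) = -a^3 - 10*a^2 + 4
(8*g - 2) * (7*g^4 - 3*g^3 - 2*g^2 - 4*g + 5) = 56*g^5 - 38*g^4 - 10*g^3 - 28*g^2 + 48*g - 10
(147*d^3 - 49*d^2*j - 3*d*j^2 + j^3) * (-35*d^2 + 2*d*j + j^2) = -5145*d^5 + 2009*d^4*j + 154*d^3*j^2 - 90*d^2*j^3 - d*j^4 + j^5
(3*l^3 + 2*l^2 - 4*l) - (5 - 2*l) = 3*l^3 + 2*l^2 - 2*l - 5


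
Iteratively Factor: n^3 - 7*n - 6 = (n - 3)*(n^2 + 3*n + 2) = (n - 3)*(n + 1)*(n + 2)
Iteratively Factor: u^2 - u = (u - 1)*(u)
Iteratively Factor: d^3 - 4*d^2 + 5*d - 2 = (d - 2)*(d^2 - 2*d + 1) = (d - 2)*(d - 1)*(d - 1)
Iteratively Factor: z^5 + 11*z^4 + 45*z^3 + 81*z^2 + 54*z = (z + 3)*(z^4 + 8*z^3 + 21*z^2 + 18*z) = (z + 3)^2*(z^3 + 5*z^2 + 6*z) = z*(z + 3)^2*(z^2 + 5*z + 6) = z*(z + 3)^3*(z + 2)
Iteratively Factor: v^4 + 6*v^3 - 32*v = (v)*(v^3 + 6*v^2 - 32) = v*(v + 4)*(v^2 + 2*v - 8) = v*(v - 2)*(v + 4)*(v + 4)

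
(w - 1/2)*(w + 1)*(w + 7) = w^3 + 15*w^2/2 + 3*w - 7/2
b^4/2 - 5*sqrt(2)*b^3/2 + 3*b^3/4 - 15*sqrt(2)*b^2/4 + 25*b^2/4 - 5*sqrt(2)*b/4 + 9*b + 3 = (b/2 + 1/2)*(b + 1/2)*(b - 3*sqrt(2))*(b - 2*sqrt(2))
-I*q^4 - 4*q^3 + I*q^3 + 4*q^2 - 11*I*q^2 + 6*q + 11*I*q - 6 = (q - 6*I)*(q + I)^2*(-I*q + I)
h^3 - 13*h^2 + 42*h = h*(h - 7)*(h - 6)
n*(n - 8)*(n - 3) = n^3 - 11*n^2 + 24*n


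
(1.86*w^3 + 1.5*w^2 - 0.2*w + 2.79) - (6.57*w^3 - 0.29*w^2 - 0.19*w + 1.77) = -4.71*w^3 + 1.79*w^2 - 0.01*w + 1.02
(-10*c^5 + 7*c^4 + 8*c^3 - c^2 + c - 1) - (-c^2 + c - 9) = -10*c^5 + 7*c^4 + 8*c^3 + 8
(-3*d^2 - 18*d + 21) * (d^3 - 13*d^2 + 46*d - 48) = -3*d^5 + 21*d^4 + 117*d^3 - 957*d^2 + 1830*d - 1008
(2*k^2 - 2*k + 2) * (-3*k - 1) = -6*k^3 + 4*k^2 - 4*k - 2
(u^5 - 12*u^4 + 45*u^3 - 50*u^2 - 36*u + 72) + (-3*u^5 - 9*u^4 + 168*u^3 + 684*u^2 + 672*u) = -2*u^5 - 21*u^4 + 213*u^3 + 634*u^2 + 636*u + 72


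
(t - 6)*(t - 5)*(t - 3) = t^3 - 14*t^2 + 63*t - 90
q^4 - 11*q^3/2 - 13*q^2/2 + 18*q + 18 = (q - 6)*(q - 2)*(q + 1)*(q + 3/2)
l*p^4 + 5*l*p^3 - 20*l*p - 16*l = (p - 2)*(p + 2)*(p + 4)*(l*p + l)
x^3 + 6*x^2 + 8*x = x*(x + 2)*(x + 4)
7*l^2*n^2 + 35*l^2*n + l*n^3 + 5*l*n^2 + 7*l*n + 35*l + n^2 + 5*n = (7*l + n)*(n + 5)*(l*n + 1)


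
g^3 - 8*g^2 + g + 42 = (g - 7)*(g - 3)*(g + 2)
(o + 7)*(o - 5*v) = o^2 - 5*o*v + 7*o - 35*v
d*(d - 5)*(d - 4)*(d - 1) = d^4 - 10*d^3 + 29*d^2 - 20*d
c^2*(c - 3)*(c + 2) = c^4 - c^3 - 6*c^2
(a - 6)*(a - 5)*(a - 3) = a^3 - 14*a^2 + 63*a - 90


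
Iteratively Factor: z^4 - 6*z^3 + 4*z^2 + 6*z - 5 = (z - 1)*(z^3 - 5*z^2 - z + 5) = (z - 1)^2*(z^2 - 4*z - 5) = (z - 5)*(z - 1)^2*(z + 1)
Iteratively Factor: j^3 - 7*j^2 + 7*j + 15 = (j - 3)*(j^2 - 4*j - 5) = (j - 5)*(j - 3)*(j + 1)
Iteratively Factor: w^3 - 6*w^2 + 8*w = (w)*(w^2 - 6*w + 8) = w*(w - 4)*(w - 2)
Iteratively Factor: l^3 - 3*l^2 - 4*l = (l)*(l^2 - 3*l - 4) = l*(l + 1)*(l - 4)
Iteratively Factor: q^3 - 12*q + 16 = (q + 4)*(q^2 - 4*q + 4) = (q - 2)*(q + 4)*(q - 2)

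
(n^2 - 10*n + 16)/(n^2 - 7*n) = (n^2 - 10*n + 16)/(n*(n - 7))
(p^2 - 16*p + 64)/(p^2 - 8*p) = (p - 8)/p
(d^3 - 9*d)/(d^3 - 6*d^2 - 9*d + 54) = d/(d - 6)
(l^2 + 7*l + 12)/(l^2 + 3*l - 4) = (l + 3)/(l - 1)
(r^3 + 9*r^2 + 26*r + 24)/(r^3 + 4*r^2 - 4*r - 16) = (r + 3)/(r - 2)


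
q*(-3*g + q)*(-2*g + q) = 6*g^2*q - 5*g*q^2 + q^3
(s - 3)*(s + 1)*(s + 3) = s^3 + s^2 - 9*s - 9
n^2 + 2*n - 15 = (n - 3)*(n + 5)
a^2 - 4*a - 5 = (a - 5)*(a + 1)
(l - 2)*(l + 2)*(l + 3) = l^3 + 3*l^2 - 4*l - 12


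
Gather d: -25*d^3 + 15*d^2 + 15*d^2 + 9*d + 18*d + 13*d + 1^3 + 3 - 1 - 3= -25*d^3 + 30*d^2 + 40*d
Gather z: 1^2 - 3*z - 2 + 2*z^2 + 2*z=2*z^2 - z - 1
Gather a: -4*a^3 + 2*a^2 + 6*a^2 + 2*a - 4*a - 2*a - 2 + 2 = -4*a^3 + 8*a^2 - 4*a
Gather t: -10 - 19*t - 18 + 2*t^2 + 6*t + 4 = 2*t^2 - 13*t - 24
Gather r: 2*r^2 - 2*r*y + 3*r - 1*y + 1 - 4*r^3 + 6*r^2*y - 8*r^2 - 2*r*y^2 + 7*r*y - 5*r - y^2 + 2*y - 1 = -4*r^3 + r^2*(6*y - 6) + r*(-2*y^2 + 5*y - 2) - y^2 + y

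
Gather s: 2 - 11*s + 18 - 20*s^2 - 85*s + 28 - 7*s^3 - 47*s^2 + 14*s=-7*s^3 - 67*s^2 - 82*s + 48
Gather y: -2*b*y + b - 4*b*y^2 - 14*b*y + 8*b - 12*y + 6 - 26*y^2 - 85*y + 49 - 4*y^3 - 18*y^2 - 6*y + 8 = 9*b - 4*y^3 + y^2*(-4*b - 44) + y*(-16*b - 103) + 63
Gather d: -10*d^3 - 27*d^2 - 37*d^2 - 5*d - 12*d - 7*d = -10*d^3 - 64*d^2 - 24*d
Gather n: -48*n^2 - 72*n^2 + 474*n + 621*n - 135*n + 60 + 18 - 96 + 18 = -120*n^2 + 960*n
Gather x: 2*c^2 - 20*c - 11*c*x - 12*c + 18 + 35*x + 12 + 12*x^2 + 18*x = 2*c^2 - 32*c + 12*x^2 + x*(53 - 11*c) + 30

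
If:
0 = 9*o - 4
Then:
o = 4/9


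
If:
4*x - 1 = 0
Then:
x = 1/4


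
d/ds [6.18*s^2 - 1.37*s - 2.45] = 12.36*s - 1.37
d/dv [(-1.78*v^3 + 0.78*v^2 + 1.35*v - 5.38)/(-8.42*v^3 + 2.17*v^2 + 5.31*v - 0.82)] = (7.105427357601e-15*v^5 + 2.705*v^4 + 3.8304*v^3 - 130.3077*v^2 + 22.07*v + 27.4608)/(70.8964*v^6 - 36.5428*v^5 - 84.7115*v^4 + 36.8542*v^3 + 24.6373*v^2 - 8.7084*v + 0.6724)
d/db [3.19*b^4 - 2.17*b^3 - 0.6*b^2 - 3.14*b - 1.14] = 12.76*b^3 - 6.51*b^2 - 1.2*b - 3.14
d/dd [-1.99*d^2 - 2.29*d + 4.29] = -3.98*d - 2.29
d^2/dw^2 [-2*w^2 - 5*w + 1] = -4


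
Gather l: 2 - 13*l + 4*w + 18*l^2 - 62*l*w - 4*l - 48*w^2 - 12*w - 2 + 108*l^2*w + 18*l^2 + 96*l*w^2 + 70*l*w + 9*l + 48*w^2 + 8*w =l^2*(108*w + 36) + l*(96*w^2 + 8*w - 8)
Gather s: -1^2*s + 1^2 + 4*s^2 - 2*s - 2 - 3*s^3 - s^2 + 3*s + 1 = -3*s^3 + 3*s^2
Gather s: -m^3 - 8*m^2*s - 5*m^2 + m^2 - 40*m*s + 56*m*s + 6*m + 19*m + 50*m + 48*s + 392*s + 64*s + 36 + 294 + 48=-m^3 - 4*m^2 + 75*m + s*(-8*m^2 + 16*m + 504) + 378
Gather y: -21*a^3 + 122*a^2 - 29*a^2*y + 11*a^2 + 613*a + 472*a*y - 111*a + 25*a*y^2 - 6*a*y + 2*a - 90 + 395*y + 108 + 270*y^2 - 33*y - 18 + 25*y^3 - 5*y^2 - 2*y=-21*a^3 + 133*a^2 + 504*a + 25*y^3 + y^2*(25*a + 265) + y*(-29*a^2 + 466*a + 360)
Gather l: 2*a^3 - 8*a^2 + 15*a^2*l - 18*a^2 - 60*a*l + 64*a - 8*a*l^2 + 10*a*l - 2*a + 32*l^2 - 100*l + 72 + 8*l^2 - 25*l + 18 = 2*a^3 - 26*a^2 + 62*a + l^2*(40 - 8*a) + l*(15*a^2 - 50*a - 125) + 90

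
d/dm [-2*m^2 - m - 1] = -4*m - 1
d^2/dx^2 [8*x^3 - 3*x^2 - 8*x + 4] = 48*x - 6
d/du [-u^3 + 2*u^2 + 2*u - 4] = -3*u^2 + 4*u + 2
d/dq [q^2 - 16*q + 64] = 2*q - 16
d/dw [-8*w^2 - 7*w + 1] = -16*w - 7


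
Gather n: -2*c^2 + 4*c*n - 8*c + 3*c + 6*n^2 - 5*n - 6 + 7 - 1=-2*c^2 - 5*c + 6*n^2 + n*(4*c - 5)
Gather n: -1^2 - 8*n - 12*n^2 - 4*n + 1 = -12*n^2 - 12*n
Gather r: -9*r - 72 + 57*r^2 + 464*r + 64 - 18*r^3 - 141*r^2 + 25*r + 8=-18*r^3 - 84*r^2 + 480*r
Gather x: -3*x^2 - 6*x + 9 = -3*x^2 - 6*x + 9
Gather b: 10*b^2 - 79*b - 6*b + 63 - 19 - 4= 10*b^2 - 85*b + 40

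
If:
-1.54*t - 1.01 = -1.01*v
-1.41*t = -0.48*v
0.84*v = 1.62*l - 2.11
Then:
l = 2.38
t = 0.71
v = 2.08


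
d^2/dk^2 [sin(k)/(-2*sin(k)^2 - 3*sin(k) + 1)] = (4*sin(k)^5 - 6*sin(k)^4 + 4*sin(k)^3 + 3*sin(k)^2 - 11*sin(k) - 6)/(3*sin(k) - cos(2*k))^3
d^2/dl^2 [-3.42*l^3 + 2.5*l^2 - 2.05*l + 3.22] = 5.0 - 20.52*l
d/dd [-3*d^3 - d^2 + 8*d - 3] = -9*d^2 - 2*d + 8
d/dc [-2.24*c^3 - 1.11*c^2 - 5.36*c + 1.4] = -6.72*c^2 - 2.22*c - 5.36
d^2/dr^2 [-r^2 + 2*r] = -2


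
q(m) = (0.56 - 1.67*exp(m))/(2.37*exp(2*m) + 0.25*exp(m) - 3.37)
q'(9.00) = 0.00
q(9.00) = 0.00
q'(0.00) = 12.07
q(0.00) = 1.48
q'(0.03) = 20.19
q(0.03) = 1.95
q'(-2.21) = 0.05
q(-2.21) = -0.11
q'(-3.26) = 0.02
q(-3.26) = -0.15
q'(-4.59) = 0.00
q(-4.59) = -0.16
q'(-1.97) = 0.07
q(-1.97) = -0.10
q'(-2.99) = 0.02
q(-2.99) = -0.14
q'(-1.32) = 0.14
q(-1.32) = -0.04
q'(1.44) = 0.17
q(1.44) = -0.16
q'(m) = (0.56 - 1.67*exp(m))*(-4.74*exp(2*m) - 0.25*exp(m))/(2.37*exp(2*m) + 0.25*exp(m) - 3.37)^2 - 1.67*exp(m)/(2.37*exp(2*m) + 0.25*exp(m) - 3.37)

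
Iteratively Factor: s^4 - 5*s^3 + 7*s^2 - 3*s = (s - 1)*(s^3 - 4*s^2 + 3*s) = (s - 1)^2*(s^2 - 3*s) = (s - 3)*(s - 1)^2*(s)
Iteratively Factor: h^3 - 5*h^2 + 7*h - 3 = (h - 3)*(h^2 - 2*h + 1) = (h - 3)*(h - 1)*(h - 1)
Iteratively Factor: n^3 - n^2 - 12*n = (n - 4)*(n^2 + 3*n) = n*(n - 4)*(n + 3)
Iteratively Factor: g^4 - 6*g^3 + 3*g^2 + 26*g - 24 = (g - 4)*(g^3 - 2*g^2 - 5*g + 6) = (g - 4)*(g - 1)*(g^2 - g - 6) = (g - 4)*(g - 1)*(g + 2)*(g - 3)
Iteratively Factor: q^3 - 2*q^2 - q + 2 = (q - 1)*(q^2 - q - 2) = (q - 1)*(q + 1)*(q - 2)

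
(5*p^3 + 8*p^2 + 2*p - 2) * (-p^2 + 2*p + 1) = -5*p^5 + 2*p^4 + 19*p^3 + 14*p^2 - 2*p - 2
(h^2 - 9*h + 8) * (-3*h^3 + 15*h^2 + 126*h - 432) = -3*h^5 + 42*h^4 - 33*h^3 - 1446*h^2 + 4896*h - 3456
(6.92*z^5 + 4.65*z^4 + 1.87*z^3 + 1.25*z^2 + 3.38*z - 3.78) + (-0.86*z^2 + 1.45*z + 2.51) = 6.92*z^5 + 4.65*z^4 + 1.87*z^3 + 0.39*z^2 + 4.83*z - 1.27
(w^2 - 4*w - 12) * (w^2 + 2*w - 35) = w^4 - 2*w^3 - 55*w^2 + 116*w + 420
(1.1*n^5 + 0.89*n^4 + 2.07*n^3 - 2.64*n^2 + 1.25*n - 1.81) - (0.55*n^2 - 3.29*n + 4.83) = 1.1*n^5 + 0.89*n^4 + 2.07*n^3 - 3.19*n^2 + 4.54*n - 6.64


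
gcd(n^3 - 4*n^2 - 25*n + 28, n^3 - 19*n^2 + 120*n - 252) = n - 7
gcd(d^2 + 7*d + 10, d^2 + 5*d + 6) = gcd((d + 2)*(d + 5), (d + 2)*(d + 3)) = d + 2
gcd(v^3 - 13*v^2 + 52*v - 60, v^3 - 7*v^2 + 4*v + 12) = v^2 - 8*v + 12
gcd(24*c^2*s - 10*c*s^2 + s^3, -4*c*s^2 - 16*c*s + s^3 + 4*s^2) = -4*c*s + s^2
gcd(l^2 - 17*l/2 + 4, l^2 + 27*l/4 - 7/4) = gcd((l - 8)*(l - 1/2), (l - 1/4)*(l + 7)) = 1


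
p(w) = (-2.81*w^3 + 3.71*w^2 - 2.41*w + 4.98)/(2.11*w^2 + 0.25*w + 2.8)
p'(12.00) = -1.33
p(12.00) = -14.03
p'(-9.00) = -1.34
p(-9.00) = 13.86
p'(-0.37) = -1.15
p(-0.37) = 2.18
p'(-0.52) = -1.22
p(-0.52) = 2.36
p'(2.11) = -1.34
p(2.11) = -0.78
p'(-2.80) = -1.38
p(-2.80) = 5.50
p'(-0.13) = -1.05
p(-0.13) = 1.91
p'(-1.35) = -1.41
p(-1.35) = 3.47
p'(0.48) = -1.09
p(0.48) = 1.28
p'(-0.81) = -1.33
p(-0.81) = 2.73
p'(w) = (-4.22*w - 0.25)*(-2.81*w^3 + 3.71*w^2 - 2.41*w + 4.98)/(2.11*w^2 + 0.25*w + 2.8)^2 + (-8.43*w^2 + 7.42*w - 2.41)/(2.11*w^2 + 0.25*w + 2.8) = (-5.9291*w^4 - 1.405*w^3 - 17.5914*w^2 - 0.239599999999999*w - 7.993)/(4.4521*w^4 + 1.055*w^3 + 11.8785*w^2 + 1.4*w + 7.84)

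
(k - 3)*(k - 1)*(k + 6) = k^3 + 2*k^2 - 21*k + 18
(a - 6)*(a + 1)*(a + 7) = a^3 + 2*a^2 - 41*a - 42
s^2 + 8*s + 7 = (s + 1)*(s + 7)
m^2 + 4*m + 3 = (m + 1)*(m + 3)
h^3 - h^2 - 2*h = h*(h - 2)*(h + 1)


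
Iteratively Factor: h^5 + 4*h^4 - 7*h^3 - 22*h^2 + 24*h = (h - 1)*(h^4 + 5*h^3 - 2*h^2 - 24*h) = (h - 1)*(h + 4)*(h^3 + h^2 - 6*h) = (h - 2)*(h - 1)*(h + 4)*(h^2 + 3*h) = (h - 2)*(h - 1)*(h + 3)*(h + 4)*(h)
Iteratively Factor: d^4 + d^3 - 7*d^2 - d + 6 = (d + 1)*(d^3 - 7*d + 6) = (d - 2)*(d + 1)*(d^2 + 2*d - 3) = (d - 2)*(d - 1)*(d + 1)*(d + 3)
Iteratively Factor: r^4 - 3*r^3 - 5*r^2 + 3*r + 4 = (r + 1)*(r^3 - 4*r^2 - r + 4) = (r + 1)^2*(r^2 - 5*r + 4) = (r - 4)*(r + 1)^2*(r - 1)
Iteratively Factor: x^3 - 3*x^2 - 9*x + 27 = (x - 3)*(x^2 - 9) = (x - 3)^2*(x + 3)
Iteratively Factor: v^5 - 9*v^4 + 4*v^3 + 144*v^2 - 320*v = (v - 4)*(v^4 - 5*v^3 - 16*v^2 + 80*v) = (v - 4)^2*(v^3 - v^2 - 20*v) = (v - 4)^2*(v + 4)*(v^2 - 5*v) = (v - 5)*(v - 4)^2*(v + 4)*(v)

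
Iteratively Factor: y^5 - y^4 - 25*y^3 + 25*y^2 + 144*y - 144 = (y + 3)*(y^4 - 4*y^3 - 13*y^2 + 64*y - 48) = (y - 1)*(y + 3)*(y^3 - 3*y^2 - 16*y + 48) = (y - 1)*(y + 3)*(y + 4)*(y^2 - 7*y + 12) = (y - 3)*(y - 1)*(y + 3)*(y + 4)*(y - 4)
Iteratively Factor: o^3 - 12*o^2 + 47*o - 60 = (o - 3)*(o^2 - 9*o + 20) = (o - 5)*(o - 3)*(o - 4)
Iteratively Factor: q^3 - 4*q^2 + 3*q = (q - 1)*(q^2 - 3*q) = (q - 3)*(q - 1)*(q)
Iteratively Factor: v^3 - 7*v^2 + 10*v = (v - 5)*(v^2 - 2*v) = (v - 5)*(v - 2)*(v)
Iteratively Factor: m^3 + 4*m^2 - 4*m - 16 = (m - 2)*(m^2 + 6*m + 8) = (m - 2)*(m + 4)*(m + 2)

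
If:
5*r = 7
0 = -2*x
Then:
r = 7/5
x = 0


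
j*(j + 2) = j^2 + 2*j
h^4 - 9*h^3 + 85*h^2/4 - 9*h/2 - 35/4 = (h - 5)*(h - 7/2)*(h - 1)*(h + 1/2)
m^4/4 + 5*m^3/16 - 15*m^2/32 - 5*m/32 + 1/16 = (m/4 + 1/2)*(m - 1)*(m - 1/4)*(m + 1/2)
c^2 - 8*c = c*(c - 8)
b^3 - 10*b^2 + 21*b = b*(b - 7)*(b - 3)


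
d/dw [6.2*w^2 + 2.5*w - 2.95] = 12.4*w + 2.5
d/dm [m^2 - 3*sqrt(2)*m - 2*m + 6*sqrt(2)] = 2*m - 3*sqrt(2) - 2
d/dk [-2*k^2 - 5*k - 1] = -4*k - 5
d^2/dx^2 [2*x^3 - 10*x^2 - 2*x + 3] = 12*x - 20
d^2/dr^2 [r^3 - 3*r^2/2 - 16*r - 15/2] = 6*r - 3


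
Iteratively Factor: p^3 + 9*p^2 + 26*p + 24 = (p + 4)*(p^2 + 5*p + 6) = (p + 2)*(p + 4)*(p + 3)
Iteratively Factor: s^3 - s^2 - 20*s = (s - 5)*(s^2 + 4*s) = (s - 5)*(s + 4)*(s)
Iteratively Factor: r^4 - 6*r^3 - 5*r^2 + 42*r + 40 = (r - 5)*(r^3 - r^2 - 10*r - 8) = (r - 5)*(r - 4)*(r^2 + 3*r + 2) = (r - 5)*(r - 4)*(r + 2)*(r + 1)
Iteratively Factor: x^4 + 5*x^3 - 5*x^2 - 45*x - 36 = (x - 3)*(x^3 + 8*x^2 + 19*x + 12) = (x - 3)*(x + 1)*(x^2 + 7*x + 12) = (x - 3)*(x + 1)*(x + 4)*(x + 3)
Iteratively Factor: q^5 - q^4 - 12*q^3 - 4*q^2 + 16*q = (q - 4)*(q^4 + 3*q^3 - 4*q) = (q - 4)*(q + 2)*(q^3 + q^2 - 2*q) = (q - 4)*(q + 2)^2*(q^2 - q) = q*(q - 4)*(q + 2)^2*(q - 1)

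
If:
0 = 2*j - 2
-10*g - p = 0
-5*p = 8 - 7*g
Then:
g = 8/57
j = 1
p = -80/57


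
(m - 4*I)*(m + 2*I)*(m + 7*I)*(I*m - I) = I*m^4 - 5*m^3 - I*m^3 + 5*m^2 + 22*I*m^2 - 56*m - 22*I*m + 56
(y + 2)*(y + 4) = y^2 + 6*y + 8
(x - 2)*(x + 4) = x^2 + 2*x - 8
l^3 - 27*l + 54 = (l - 3)^2*(l + 6)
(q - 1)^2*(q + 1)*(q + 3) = q^4 + 2*q^3 - 4*q^2 - 2*q + 3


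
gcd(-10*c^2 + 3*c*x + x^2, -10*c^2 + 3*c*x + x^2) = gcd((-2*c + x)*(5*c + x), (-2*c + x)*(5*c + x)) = -10*c^2 + 3*c*x + x^2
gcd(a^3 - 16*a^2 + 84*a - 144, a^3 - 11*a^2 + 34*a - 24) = a^2 - 10*a + 24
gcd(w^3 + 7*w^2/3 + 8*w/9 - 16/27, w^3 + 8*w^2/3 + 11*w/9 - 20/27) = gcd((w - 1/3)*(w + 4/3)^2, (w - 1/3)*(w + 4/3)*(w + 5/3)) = w^2 + w - 4/9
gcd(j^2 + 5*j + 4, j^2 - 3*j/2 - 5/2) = j + 1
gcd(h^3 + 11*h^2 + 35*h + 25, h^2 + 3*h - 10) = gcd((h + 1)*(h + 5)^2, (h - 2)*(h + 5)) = h + 5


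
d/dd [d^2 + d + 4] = 2*d + 1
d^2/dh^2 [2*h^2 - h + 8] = 4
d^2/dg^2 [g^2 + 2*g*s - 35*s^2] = 2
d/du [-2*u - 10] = -2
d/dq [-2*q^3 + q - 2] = 1 - 6*q^2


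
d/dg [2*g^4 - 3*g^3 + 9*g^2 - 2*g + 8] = 8*g^3 - 9*g^2 + 18*g - 2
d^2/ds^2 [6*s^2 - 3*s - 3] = 12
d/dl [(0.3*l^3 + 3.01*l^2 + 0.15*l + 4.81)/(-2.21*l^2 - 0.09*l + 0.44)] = (-0.663*l^4 - 0.0540000000000003*l^3 + 0.4566*l^2 + 23.909*l + 0.4989)/(4.8841*l^4 + 0.3978*l^3 - 1.9367*l^2 - 0.0792*l + 0.1936)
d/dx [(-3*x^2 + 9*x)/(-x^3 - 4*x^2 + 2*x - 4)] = 3*(-x^4 + 6*x^3 + 10*x^2 + 8*x - 12)/(x^6 + 8*x^5 + 12*x^4 - 8*x^3 + 36*x^2 - 16*x + 16)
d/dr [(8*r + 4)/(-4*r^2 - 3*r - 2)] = 4*(8*r^2 + 8*r - 1)/(16*r^4 + 24*r^3 + 25*r^2 + 12*r + 4)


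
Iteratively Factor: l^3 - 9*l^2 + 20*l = (l)*(l^2 - 9*l + 20) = l*(l - 5)*(l - 4)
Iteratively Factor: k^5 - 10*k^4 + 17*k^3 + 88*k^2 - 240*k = (k - 5)*(k^4 - 5*k^3 - 8*k^2 + 48*k) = (k - 5)*(k + 3)*(k^3 - 8*k^2 + 16*k) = (k - 5)*(k - 4)*(k + 3)*(k^2 - 4*k) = k*(k - 5)*(k - 4)*(k + 3)*(k - 4)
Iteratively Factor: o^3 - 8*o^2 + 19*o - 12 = (o - 1)*(o^2 - 7*o + 12) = (o - 4)*(o - 1)*(o - 3)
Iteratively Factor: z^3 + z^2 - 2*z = (z - 1)*(z^2 + 2*z) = (z - 1)*(z + 2)*(z)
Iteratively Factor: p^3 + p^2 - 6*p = (p - 2)*(p^2 + 3*p) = p*(p - 2)*(p + 3)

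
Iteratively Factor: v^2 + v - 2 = (v - 1)*(v + 2)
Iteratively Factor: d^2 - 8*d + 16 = (d - 4)*(d - 4)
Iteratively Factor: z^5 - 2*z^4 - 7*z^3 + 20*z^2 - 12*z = (z)*(z^4 - 2*z^3 - 7*z^2 + 20*z - 12) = z*(z - 2)*(z^3 - 7*z + 6) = z*(z - 2)*(z + 3)*(z^2 - 3*z + 2) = z*(z - 2)*(z - 1)*(z + 3)*(z - 2)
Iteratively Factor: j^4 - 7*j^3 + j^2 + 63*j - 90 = (j - 3)*(j^3 - 4*j^2 - 11*j + 30) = (j - 3)*(j + 3)*(j^2 - 7*j + 10) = (j - 5)*(j - 3)*(j + 3)*(j - 2)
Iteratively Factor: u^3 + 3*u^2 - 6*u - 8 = (u + 4)*(u^2 - u - 2) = (u - 2)*(u + 4)*(u + 1)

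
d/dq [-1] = 0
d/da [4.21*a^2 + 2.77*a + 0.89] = 8.42*a + 2.77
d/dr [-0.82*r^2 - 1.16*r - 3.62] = -1.64*r - 1.16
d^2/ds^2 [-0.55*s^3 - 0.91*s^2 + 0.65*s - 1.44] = -3.3*s - 1.82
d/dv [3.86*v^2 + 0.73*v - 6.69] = 7.72*v + 0.73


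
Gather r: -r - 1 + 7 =6 - r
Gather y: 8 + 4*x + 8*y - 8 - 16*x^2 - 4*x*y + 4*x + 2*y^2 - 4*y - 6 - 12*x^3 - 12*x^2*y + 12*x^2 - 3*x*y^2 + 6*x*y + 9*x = -12*x^3 - 4*x^2 + 17*x + y^2*(2 - 3*x) + y*(-12*x^2 + 2*x + 4) - 6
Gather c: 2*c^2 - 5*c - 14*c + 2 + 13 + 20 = 2*c^2 - 19*c + 35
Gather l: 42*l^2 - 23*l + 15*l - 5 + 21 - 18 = 42*l^2 - 8*l - 2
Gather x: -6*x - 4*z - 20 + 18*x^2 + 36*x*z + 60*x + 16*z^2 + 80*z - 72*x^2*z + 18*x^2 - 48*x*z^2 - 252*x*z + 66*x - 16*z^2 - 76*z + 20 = x^2*(36 - 72*z) + x*(-48*z^2 - 216*z + 120)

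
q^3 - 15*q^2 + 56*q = q*(q - 8)*(q - 7)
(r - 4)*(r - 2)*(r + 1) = r^3 - 5*r^2 + 2*r + 8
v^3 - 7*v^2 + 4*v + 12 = (v - 6)*(v - 2)*(v + 1)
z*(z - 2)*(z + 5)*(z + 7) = z^4 + 10*z^3 + 11*z^2 - 70*z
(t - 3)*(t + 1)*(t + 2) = t^3 - 7*t - 6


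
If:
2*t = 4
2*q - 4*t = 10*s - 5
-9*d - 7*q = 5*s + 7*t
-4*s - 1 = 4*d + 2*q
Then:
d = 183/34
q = -259/34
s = -31/17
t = 2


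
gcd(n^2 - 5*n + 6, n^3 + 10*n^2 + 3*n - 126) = n - 3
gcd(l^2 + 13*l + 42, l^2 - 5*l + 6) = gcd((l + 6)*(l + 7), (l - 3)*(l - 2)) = 1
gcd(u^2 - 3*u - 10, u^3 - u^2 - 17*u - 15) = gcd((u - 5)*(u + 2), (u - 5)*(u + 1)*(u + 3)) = u - 5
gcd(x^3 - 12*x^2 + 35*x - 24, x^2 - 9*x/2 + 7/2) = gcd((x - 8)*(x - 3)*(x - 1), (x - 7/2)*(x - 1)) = x - 1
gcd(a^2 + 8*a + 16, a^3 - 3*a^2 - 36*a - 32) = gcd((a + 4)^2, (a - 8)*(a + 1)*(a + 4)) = a + 4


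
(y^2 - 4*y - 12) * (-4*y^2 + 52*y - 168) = -4*y^4 + 68*y^3 - 328*y^2 + 48*y + 2016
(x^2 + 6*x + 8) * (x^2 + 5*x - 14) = x^4 + 11*x^3 + 24*x^2 - 44*x - 112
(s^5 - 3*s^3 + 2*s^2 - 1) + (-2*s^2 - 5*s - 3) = s^5 - 3*s^3 - 5*s - 4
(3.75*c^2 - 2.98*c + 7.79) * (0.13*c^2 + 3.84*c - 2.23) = 0.4875*c^4 + 14.0126*c^3 - 18.793*c^2 + 36.559*c - 17.3717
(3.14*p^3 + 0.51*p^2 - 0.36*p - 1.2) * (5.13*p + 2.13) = 16.1082*p^4 + 9.3045*p^3 - 0.7605*p^2 - 6.9228*p - 2.556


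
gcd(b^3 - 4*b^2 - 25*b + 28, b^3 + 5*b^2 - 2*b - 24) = b + 4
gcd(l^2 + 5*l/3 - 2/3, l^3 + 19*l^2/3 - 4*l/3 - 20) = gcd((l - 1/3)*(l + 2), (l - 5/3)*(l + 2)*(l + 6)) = l + 2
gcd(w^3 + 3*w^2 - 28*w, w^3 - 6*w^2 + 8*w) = w^2 - 4*w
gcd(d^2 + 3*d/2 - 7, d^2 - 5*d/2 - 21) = d + 7/2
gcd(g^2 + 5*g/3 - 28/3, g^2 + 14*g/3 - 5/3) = 1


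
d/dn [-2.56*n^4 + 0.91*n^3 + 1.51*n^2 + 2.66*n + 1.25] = -10.24*n^3 + 2.73*n^2 + 3.02*n + 2.66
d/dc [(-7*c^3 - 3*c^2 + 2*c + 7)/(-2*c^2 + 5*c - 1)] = (14*c^4 - 70*c^3 + 10*c^2 + 34*c - 37)/(4*c^4 - 20*c^3 + 29*c^2 - 10*c + 1)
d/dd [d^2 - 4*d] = 2*d - 4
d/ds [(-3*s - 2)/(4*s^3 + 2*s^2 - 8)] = (-3*s^3 - 3*s^2/2 + s*(3*s + 1)*(3*s + 2) + 6)/(2*s^3 + s^2 - 4)^2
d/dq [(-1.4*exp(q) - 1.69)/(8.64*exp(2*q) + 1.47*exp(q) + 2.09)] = (12.096*exp(2*q) + 29.2032*exp(q) - 0.4417)*exp(q)/(74.6496*exp(4*q) + 25.4016*exp(3*q) + 38.2761*exp(2*q) + 6.1446*exp(q) + 4.3681)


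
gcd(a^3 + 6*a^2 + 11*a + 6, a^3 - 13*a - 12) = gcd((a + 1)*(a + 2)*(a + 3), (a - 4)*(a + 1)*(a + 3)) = a^2 + 4*a + 3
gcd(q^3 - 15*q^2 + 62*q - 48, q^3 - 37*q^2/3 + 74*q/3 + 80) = q^2 - 14*q + 48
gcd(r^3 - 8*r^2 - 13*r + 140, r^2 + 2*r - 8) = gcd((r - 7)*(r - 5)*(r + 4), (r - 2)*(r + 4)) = r + 4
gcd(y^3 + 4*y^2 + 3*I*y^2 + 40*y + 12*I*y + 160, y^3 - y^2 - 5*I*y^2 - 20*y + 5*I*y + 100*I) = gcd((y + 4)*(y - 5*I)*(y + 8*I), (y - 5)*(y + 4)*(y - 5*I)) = y^2 + y*(4 - 5*I) - 20*I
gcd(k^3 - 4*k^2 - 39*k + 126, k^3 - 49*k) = k - 7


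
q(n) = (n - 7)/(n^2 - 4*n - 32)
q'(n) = (4 - 2*n)*(n - 7)/(n^2 - 4*n - 32)^2 + 1/(n^2 - 4*n - 32) = (n^2 - 4*n - 2*(n - 7)*(n - 2) - 32)/(-n^2 + 4*n + 32)^2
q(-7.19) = -0.29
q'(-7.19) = -0.09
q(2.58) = 0.12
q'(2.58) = -0.02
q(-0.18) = 0.23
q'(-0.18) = -0.06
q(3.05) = 0.11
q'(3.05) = -0.02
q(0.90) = 0.18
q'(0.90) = -0.04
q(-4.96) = -0.96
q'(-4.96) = -1.00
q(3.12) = 0.11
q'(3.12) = -0.02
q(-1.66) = 0.38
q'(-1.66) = -0.17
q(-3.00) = 0.91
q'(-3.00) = -0.92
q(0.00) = 0.22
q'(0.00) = -0.06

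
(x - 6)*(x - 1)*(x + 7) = x^3 - 43*x + 42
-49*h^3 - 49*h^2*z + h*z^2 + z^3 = (-7*h + z)*(h + z)*(7*h + z)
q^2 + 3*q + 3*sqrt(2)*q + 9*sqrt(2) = (q + 3)*(q + 3*sqrt(2))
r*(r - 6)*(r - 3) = r^3 - 9*r^2 + 18*r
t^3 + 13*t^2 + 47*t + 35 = (t + 1)*(t + 5)*(t + 7)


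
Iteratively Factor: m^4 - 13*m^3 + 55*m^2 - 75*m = (m - 5)*(m^3 - 8*m^2 + 15*m) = (m - 5)^2*(m^2 - 3*m) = m*(m - 5)^2*(m - 3)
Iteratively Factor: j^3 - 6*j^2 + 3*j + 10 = (j - 5)*(j^2 - j - 2) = (j - 5)*(j + 1)*(j - 2)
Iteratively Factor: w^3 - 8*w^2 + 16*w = (w)*(w^2 - 8*w + 16) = w*(w - 4)*(w - 4)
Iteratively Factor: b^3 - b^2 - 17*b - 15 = (b + 3)*(b^2 - 4*b - 5) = (b - 5)*(b + 3)*(b + 1)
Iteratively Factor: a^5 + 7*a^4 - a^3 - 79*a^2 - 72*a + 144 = (a - 3)*(a^4 + 10*a^3 + 29*a^2 + 8*a - 48) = (a - 3)*(a + 3)*(a^3 + 7*a^2 + 8*a - 16) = (a - 3)*(a + 3)*(a + 4)*(a^2 + 3*a - 4) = (a - 3)*(a - 1)*(a + 3)*(a + 4)*(a + 4)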